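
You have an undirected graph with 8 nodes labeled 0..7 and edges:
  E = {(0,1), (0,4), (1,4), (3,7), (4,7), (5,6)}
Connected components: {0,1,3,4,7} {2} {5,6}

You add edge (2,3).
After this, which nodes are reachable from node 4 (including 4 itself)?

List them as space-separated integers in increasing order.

Answer: 0 1 2 3 4 7

Derivation:
Before: nodes reachable from 4: {0,1,3,4,7}
Adding (2,3): merges 4's component with another. Reachability grows.
After: nodes reachable from 4: {0,1,2,3,4,7}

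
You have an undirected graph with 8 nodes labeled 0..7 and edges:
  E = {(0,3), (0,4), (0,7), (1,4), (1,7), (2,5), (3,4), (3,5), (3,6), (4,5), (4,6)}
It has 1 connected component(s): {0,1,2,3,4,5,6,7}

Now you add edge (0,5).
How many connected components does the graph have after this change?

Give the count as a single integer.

Answer: 1

Derivation:
Initial component count: 1
Add (0,5): endpoints already in same component. Count unchanged: 1.
New component count: 1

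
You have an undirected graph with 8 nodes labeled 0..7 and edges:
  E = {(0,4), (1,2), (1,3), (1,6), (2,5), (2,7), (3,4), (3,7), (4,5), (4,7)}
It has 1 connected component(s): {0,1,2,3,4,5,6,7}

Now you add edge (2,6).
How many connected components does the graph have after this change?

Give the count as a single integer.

Initial component count: 1
Add (2,6): endpoints already in same component. Count unchanged: 1.
New component count: 1

Answer: 1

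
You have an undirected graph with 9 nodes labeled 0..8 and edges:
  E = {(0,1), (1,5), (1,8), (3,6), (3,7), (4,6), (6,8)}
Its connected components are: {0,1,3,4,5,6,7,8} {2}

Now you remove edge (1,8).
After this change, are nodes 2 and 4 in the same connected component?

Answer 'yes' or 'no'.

Initial components: {0,1,3,4,5,6,7,8} {2}
Removing edge (1,8): it was a bridge — component count 2 -> 3.
New components: {0,1,5} {2} {3,4,6,7,8}
Are 2 and 4 in the same component? no

Answer: no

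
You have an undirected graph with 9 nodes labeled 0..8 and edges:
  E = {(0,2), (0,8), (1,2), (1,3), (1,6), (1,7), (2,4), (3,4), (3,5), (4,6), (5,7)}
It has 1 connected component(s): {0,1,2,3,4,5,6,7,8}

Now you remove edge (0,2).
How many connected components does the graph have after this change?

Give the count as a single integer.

Answer: 2

Derivation:
Initial component count: 1
Remove (0,2): it was a bridge. Count increases: 1 -> 2.
  After removal, components: {0,8} {1,2,3,4,5,6,7}
New component count: 2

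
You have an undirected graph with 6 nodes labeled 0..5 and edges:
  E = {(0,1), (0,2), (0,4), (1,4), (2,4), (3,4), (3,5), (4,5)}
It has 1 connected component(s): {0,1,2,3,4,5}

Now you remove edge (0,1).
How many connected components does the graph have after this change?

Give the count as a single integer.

Initial component count: 1
Remove (0,1): not a bridge. Count unchanged: 1.
  After removal, components: {0,1,2,3,4,5}
New component count: 1

Answer: 1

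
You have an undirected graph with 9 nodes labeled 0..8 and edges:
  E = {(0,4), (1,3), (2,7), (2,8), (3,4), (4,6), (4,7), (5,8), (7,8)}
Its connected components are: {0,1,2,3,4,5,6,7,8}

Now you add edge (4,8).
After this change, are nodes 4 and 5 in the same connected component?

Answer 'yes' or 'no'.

Initial components: {0,1,2,3,4,5,6,7,8}
Adding edge (4,8): both already in same component {0,1,2,3,4,5,6,7,8}. No change.
New components: {0,1,2,3,4,5,6,7,8}
Are 4 and 5 in the same component? yes

Answer: yes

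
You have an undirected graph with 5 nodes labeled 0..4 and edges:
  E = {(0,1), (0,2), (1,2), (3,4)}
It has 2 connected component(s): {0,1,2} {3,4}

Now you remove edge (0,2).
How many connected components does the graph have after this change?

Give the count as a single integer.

Initial component count: 2
Remove (0,2): not a bridge. Count unchanged: 2.
  After removal, components: {0,1,2} {3,4}
New component count: 2

Answer: 2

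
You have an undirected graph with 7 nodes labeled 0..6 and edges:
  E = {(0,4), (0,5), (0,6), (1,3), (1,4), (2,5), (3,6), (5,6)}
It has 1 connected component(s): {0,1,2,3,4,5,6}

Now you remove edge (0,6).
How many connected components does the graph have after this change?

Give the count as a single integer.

Answer: 1

Derivation:
Initial component count: 1
Remove (0,6): not a bridge. Count unchanged: 1.
  After removal, components: {0,1,2,3,4,5,6}
New component count: 1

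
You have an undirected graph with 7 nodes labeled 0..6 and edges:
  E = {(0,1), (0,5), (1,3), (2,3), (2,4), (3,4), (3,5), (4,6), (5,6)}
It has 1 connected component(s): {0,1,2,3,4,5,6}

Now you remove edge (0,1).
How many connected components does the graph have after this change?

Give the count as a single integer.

Initial component count: 1
Remove (0,1): not a bridge. Count unchanged: 1.
  After removal, components: {0,1,2,3,4,5,6}
New component count: 1

Answer: 1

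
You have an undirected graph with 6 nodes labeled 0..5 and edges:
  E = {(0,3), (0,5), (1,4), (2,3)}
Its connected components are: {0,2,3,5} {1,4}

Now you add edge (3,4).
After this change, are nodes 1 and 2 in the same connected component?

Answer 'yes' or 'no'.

Initial components: {0,2,3,5} {1,4}
Adding edge (3,4): merges {0,2,3,5} and {1,4}.
New components: {0,1,2,3,4,5}
Are 1 and 2 in the same component? yes

Answer: yes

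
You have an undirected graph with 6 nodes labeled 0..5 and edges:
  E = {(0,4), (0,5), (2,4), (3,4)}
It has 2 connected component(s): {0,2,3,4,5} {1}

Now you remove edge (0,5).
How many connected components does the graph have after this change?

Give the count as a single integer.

Initial component count: 2
Remove (0,5): it was a bridge. Count increases: 2 -> 3.
  After removal, components: {0,2,3,4} {1} {5}
New component count: 3

Answer: 3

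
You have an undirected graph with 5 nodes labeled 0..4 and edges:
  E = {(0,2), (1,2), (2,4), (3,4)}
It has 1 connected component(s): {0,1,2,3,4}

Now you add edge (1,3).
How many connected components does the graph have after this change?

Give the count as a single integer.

Answer: 1

Derivation:
Initial component count: 1
Add (1,3): endpoints already in same component. Count unchanged: 1.
New component count: 1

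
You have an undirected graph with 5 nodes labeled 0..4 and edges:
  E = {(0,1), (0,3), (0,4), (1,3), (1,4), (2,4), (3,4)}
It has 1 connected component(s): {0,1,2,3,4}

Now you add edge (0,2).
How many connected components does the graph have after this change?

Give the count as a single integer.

Answer: 1

Derivation:
Initial component count: 1
Add (0,2): endpoints already in same component. Count unchanged: 1.
New component count: 1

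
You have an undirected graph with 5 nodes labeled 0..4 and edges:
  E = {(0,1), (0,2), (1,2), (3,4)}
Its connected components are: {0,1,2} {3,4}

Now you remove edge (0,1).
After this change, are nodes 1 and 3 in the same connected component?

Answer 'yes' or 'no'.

Initial components: {0,1,2} {3,4}
Removing edge (0,1): not a bridge — component count unchanged at 2.
New components: {0,1,2} {3,4}
Are 1 and 3 in the same component? no

Answer: no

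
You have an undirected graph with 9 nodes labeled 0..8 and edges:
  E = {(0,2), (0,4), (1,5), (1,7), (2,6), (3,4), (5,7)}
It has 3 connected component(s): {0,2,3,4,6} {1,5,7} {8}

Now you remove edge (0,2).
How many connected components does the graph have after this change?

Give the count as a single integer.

Answer: 4

Derivation:
Initial component count: 3
Remove (0,2): it was a bridge. Count increases: 3 -> 4.
  After removal, components: {0,3,4} {1,5,7} {2,6} {8}
New component count: 4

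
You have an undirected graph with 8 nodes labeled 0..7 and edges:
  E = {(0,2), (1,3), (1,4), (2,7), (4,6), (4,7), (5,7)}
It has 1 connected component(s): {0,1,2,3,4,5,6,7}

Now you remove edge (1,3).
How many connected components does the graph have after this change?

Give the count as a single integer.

Initial component count: 1
Remove (1,3): it was a bridge. Count increases: 1 -> 2.
  After removal, components: {0,1,2,4,5,6,7} {3}
New component count: 2

Answer: 2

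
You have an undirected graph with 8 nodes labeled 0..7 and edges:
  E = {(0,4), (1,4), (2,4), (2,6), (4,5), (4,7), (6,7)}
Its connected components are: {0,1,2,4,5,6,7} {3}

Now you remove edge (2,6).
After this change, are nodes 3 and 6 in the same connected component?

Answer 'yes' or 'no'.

Initial components: {0,1,2,4,5,6,7} {3}
Removing edge (2,6): not a bridge — component count unchanged at 2.
New components: {0,1,2,4,5,6,7} {3}
Are 3 and 6 in the same component? no

Answer: no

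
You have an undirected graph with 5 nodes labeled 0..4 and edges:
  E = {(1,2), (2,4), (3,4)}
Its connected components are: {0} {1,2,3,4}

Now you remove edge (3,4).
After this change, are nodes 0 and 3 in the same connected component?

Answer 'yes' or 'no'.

Answer: no

Derivation:
Initial components: {0} {1,2,3,4}
Removing edge (3,4): it was a bridge — component count 2 -> 3.
New components: {0} {1,2,4} {3}
Are 0 and 3 in the same component? no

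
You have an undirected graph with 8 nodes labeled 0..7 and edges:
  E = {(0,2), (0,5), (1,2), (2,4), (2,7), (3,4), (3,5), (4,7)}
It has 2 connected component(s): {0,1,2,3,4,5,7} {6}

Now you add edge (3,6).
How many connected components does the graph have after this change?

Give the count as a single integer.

Answer: 1

Derivation:
Initial component count: 2
Add (3,6): merges two components. Count decreases: 2 -> 1.
New component count: 1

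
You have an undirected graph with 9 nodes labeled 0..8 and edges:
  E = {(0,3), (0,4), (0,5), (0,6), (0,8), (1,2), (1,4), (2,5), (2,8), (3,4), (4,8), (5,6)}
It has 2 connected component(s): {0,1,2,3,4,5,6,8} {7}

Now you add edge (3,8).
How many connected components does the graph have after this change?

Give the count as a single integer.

Answer: 2

Derivation:
Initial component count: 2
Add (3,8): endpoints already in same component. Count unchanged: 2.
New component count: 2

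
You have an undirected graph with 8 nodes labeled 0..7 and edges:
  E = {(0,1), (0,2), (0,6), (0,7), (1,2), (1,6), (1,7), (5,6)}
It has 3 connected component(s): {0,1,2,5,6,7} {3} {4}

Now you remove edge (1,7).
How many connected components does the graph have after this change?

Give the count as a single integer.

Answer: 3

Derivation:
Initial component count: 3
Remove (1,7): not a bridge. Count unchanged: 3.
  After removal, components: {0,1,2,5,6,7} {3} {4}
New component count: 3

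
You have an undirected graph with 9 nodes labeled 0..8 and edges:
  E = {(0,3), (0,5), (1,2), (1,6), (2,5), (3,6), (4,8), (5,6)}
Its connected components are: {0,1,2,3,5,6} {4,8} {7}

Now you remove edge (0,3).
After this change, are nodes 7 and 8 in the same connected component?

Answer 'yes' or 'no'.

Initial components: {0,1,2,3,5,6} {4,8} {7}
Removing edge (0,3): not a bridge — component count unchanged at 3.
New components: {0,1,2,3,5,6} {4,8} {7}
Are 7 and 8 in the same component? no

Answer: no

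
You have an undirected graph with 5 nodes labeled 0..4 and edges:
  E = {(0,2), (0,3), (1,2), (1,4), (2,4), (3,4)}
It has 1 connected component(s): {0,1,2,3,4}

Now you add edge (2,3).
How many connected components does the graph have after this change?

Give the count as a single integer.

Answer: 1

Derivation:
Initial component count: 1
Add (2,3): endpoints already in same component. Count unchanged: 1.
New component count: 1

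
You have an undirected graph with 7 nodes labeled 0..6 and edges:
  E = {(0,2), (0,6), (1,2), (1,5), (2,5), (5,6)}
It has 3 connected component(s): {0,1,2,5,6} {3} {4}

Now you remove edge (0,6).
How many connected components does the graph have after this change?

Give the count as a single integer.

Answer: 3

Derivation:
Initial component count: 3
Remove (0,6): not a bridge. Count unchanged: 3.
  After removal, components: {0,1,2,5,6} {3} {4}
New component count: 3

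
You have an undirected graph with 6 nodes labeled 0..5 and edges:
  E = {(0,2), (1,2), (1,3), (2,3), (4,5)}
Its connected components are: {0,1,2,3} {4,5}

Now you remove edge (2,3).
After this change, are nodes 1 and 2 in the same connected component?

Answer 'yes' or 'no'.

Answer: yes

Derivation:
Initial components: {0,1,2,3} {4,5}
Removing edge (2,3): not a bridge — component count unchanged at 2.
New components: {0,1,2,3} {4,5}
Are 1 and 2 in the same component? yes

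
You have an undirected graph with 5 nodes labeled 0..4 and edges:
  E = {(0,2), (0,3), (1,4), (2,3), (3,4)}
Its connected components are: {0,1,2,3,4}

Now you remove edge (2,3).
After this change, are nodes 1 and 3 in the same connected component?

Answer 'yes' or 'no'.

Answer: yes

Derivation:
Initial components: {0,1,2,3,4}
Removing edge (2,3): not a bridge — component count unchanged at 1.
New components: {0,1,2,3,4}
Are 1 and 3 in the same component? yes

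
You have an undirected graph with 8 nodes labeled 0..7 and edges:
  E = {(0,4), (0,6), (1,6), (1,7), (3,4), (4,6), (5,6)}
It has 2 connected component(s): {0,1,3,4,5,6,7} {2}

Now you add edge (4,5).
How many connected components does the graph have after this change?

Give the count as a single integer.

Initial component count: 2
Add (4,5): endpoints already in same component. Count unchanged: 2.
New component count: 2

Answer: 2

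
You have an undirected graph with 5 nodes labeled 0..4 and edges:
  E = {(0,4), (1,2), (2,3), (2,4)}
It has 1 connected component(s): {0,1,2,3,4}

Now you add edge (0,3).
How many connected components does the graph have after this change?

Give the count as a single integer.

Answer: 1

Derivation:
Initial component count: 1
Add (0,3): endpoints already in same component. Count unchanged: 1.
New component count: 1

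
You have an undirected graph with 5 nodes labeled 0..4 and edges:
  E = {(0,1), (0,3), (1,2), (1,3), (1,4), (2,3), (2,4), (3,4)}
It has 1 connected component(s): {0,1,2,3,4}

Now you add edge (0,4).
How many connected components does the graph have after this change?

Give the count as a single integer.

Initial component count: 1
Add (0,4): endpoints already in same component. Count unchanged: 1.
New component count: 1

Answer: 1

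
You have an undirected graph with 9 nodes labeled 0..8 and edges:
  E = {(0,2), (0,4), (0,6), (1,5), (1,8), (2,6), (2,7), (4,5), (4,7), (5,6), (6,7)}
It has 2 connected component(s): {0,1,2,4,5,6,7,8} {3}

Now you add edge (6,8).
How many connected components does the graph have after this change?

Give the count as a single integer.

Answer: 2

Derivation:
Initial component count: 2
Add (6,8): endpoints already in same component. Count unchanged: 2.
New component count: 2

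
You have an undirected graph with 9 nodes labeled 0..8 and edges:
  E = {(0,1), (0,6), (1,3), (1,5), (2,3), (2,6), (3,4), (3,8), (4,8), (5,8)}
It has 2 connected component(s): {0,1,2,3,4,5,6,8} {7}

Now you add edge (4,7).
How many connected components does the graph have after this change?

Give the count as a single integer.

Initial component count: 2
Add (4,7): merges two components. Count decreases: 2 -> 1.
New component count: 1

Answer: 1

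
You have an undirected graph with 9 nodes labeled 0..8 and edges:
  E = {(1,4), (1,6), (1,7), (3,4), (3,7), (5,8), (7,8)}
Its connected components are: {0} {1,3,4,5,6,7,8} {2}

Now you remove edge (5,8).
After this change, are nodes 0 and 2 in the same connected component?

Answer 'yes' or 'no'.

Initial components: {0} {1,3,4,5,6,7,8} {2}
Removing edge (5,8): it was a bridge — component count 3 -> 4.
New components: {0} {1,3,4,6,7,8} {2} {5}
Are 0 and 2 in the same component? no

Answer: no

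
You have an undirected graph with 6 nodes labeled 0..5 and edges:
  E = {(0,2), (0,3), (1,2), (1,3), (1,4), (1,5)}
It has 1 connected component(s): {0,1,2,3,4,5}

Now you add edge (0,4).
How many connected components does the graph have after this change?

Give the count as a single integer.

Initial component count: 1
Add (0,4): endpoints already in same component. Count unchanged: 1.
New component count: 1

Answer: 1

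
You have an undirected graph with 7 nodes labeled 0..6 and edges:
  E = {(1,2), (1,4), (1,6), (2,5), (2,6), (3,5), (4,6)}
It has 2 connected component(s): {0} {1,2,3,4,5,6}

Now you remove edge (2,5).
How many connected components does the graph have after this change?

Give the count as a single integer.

Answer: 3

Derivation:
Initial component count: 2
Remove (2,5): it was a bridge. Count increases: 2 -> 3.
  After removal, components: {0} {1,2,4,6} {3,5}
New component count: 3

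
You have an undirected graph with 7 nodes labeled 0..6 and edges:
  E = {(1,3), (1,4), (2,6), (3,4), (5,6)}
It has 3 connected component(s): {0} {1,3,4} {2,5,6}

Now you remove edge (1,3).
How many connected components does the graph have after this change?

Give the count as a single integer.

Initial component count: 3
Remove (1,3): not a bridge. Count unchanged: 3.
  After removal, components: {0} {1,3,4} {2,5,6}
New component count: 3

Answer: 3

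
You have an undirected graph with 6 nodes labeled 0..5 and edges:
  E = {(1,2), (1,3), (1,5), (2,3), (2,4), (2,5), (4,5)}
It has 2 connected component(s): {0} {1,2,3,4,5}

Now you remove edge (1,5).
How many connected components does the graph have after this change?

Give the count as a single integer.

Initial component count: 2
Remove (1,5): not a bridge. Count unchanged: 2.
  After removal, components: {0} {1,2,3,4,5}
New component count: 2

Answer: 2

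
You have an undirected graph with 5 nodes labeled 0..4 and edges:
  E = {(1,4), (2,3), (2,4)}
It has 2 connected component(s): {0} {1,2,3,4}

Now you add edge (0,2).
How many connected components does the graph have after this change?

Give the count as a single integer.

Initial component count: 2
Add (0,2): merges two components. Count decreases: 2 -> 1.
New component count: 1

Answer: 1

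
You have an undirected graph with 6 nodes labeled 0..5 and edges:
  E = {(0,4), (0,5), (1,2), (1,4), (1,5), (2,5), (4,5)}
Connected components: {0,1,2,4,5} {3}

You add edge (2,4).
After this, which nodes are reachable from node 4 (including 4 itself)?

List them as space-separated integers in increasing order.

Before: nodes reachable from 4: {0,1,2,4,5}
Adding (2,4): both endpoints already in same component. Reachability from 4 unchanged.
After: nodes reachable from 4: {0,1,2,4,5}

Answer: 0 1 2 4 5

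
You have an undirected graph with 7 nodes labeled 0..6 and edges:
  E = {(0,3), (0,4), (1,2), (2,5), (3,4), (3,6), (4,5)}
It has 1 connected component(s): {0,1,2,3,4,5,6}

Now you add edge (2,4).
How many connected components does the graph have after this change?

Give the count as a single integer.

Answer: 1

Derivation:
Initial component count: 1
Add (2,4): endpoints already in same component. Count unchanged: 1.
New component count: 1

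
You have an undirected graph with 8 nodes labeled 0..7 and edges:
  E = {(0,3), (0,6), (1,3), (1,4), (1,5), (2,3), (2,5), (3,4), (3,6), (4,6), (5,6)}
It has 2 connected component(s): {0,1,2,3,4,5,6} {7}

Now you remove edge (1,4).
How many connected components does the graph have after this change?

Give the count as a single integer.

Initial component count: 2
Remove (1,4): not a bridge. Count unchanged: 2.
  After removal, components: {0,1,2,3,4,5,6} {7}
New component count: 2

Answer: 2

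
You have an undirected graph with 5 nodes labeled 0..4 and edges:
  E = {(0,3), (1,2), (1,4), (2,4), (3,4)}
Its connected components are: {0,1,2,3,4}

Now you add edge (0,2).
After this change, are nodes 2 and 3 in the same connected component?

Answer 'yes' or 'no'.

Answer: yes

Derivation:
Initial components: {0,1,2,3,4}
Adding edge (0,2): both already in same component {0,1,2,3,4}. No change.
New components: {0,1,2,3,4}
Are 2 and 3 in the same component? yes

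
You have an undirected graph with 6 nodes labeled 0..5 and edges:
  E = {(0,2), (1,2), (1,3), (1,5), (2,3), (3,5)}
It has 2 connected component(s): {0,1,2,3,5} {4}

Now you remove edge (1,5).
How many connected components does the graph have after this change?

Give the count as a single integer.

Answer: 2

Derivation:
Initial component count: 2
Remove (1,5): not a bridge. Count unchanged: 2.
  After removal, components: {0,1,2,3,5} {4}
New component count: 2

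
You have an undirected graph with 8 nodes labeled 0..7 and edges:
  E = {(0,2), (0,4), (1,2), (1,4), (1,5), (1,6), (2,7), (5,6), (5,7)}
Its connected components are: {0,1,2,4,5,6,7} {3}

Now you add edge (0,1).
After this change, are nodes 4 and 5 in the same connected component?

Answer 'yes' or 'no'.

Initial components: {0,1,2,4,5,6,7} {3}
Adding edge (0,1): both already in same component {0,1,2,4,5,6,7}. No change.
New components: {0,1,2,4,5,6,7} {3}
Are 4 and 5 in the same component? yes

Answer: yes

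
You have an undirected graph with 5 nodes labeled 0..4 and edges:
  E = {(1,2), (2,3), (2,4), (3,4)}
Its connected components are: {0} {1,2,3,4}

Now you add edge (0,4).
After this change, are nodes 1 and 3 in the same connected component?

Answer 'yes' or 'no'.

Initial components: {0} {1,2,3,4}
Adding edge (0,4): merges {0} and {1,2,3,4}.
New components: {0,1,2,3,4}
Are 1 and 3 in the same component? yes

Answer: yes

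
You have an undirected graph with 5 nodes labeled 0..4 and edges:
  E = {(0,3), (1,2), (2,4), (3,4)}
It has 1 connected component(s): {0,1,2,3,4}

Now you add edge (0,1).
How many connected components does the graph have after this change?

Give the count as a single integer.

Answer: 1

Derivation:
Initial component count: 1
Add (0,1): endpoints already in same component. Count unchanged: 1.
New component count: 1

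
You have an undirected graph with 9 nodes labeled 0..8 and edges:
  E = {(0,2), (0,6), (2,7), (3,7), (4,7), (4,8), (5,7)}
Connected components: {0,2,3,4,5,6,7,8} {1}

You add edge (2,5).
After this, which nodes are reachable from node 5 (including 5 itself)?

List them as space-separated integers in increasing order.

Before: nodes reachable from 5: {0,2,3,4,5,6,7,8}
Adding (2,5): both endpoints already in same component. Reachability from 5 unchanged.
After: nodes reachable from 5: {0,2,3,4,5,6,7,8}

Answer: 0 2 3 4 5 6 7 8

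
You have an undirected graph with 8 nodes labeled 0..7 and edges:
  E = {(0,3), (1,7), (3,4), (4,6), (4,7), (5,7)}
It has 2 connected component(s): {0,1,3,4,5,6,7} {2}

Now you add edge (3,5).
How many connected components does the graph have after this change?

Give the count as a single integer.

Initial component count: 2
Add (3,5): endpoints already in same component. Count unchanged: 2.
New component count: 2

Answer: 2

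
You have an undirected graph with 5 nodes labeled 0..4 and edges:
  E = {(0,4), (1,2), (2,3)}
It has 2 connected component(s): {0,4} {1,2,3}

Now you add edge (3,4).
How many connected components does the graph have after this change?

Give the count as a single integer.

Initial component count: 2
Add (3,4): merges two components. Count decreases: 2 -> 1.
New component count: 1

Answer: 1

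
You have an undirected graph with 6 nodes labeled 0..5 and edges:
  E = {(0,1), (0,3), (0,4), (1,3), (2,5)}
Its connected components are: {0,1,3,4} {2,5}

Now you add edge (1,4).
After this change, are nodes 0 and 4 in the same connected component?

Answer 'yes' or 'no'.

Answer: yes

Derivation:
Initial components: {0,1,3,4} {2,5}
Adding edge (1,4): both already in same component {0,1,3,4}. No change.
New components: {0,1,3,4} {2,5}
Are 0 and 4 in the same component? yes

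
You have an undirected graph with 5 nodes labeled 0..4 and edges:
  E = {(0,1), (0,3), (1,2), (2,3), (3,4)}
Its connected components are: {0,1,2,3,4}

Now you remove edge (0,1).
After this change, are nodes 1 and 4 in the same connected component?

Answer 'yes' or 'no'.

Initial components: {0,1,2,3,4}
Removing edge (0,1): not a bridge — component count unchanged at 1.
New components: {0,1,2,3,4}
Are 1 and 4 in the same component? yes

Answer: yes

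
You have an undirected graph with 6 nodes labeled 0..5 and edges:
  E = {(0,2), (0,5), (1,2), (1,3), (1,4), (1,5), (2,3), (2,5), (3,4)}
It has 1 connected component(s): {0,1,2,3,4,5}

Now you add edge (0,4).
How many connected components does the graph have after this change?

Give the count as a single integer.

Initial component count: 1
Add (0,4): endpoints already in same component. Count unchanged: 1.
New component count: 1

Answer: 1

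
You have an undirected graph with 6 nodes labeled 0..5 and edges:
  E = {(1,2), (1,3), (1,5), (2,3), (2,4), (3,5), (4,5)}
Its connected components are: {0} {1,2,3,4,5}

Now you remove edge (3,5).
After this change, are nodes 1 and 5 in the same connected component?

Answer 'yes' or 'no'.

Answer: yes

Derivation:
Initial components: {0} {1,2,3,4,5}
Removing edge (3,5): not a bridge — component count unchanged at 2.
New components: {0} {1,2,3,4,5}
Are 1 and 5 in the same component? yes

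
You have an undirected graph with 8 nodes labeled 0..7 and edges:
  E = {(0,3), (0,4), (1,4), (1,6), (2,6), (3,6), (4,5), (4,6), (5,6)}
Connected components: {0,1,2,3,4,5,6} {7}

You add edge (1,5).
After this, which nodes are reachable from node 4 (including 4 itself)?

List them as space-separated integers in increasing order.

Answer: 0 1 2 3 4 5 6

Derivation:
Before: nodes reachable from 4: {0,1,2,3,4,5,6}
Adding (1,5): both endpoints already in same component. Reachability from 4 unchanged.
After: nodes reachable from 4: {0,1,2,3,4,5,6}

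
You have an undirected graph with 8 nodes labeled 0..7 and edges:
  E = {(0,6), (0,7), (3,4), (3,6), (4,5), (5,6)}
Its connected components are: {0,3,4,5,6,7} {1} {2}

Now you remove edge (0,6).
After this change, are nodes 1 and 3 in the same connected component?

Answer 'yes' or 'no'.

Initial components: {0,3,4,5,6,7} {1} {2}
Removing edge (0,6): it was a bridge — component count 3 -> 4.
New components: {0,7} {1} {2} {3,4,5,6}
Are 1 and 3 in the same component? no

Answer: no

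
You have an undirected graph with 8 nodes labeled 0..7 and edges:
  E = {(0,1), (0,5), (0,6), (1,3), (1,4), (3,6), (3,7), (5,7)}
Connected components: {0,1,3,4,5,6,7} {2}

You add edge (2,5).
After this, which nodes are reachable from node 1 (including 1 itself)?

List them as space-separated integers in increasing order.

Answer: 0 1 2 3 4 5 6 7

Derivation:
Before: nodes reachable from 1: {0,1,3,4,5,6,7}
Adding (2,5): merges 1's component with another. Reachability grows.
After: nodes reachable from 1: {0,1,2,3,4,5,6,7}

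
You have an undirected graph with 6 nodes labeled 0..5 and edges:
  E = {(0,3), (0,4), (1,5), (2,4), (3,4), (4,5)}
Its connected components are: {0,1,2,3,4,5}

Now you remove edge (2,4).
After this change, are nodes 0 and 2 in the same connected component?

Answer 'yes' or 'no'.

Initial components: {0,1,2,3,4,5}
Removing edge (2,4): it was a bridge — component count 1 -> 2.
New components: {0,1,3,4,5} {2}
Are 0 and 2 in the same component? no

Answer: no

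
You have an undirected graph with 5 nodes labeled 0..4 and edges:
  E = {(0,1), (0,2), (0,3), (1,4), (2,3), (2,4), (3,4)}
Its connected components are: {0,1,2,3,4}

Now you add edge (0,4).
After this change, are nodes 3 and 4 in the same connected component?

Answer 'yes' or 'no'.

Initial components: {0,1,2,3,4}
Adding edge (0,4): both already in same component {0,1,2,3,4}. No change.
New components: {0,1,2,3,4}
Are 3 and 4 in the same component? yes

Answer: yes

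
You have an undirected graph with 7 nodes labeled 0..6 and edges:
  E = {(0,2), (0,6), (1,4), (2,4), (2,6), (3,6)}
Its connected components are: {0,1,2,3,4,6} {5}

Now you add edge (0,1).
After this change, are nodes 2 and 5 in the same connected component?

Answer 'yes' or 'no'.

Initial components: {0,1,2,3,4,6} {5}
Adding edge (0,1): both already in same component {0,1,2,3,4,6}. No change.
New components: {0,1,2,3,4,6} {5}
Are 2 and 5 in the same component? no

Answer: no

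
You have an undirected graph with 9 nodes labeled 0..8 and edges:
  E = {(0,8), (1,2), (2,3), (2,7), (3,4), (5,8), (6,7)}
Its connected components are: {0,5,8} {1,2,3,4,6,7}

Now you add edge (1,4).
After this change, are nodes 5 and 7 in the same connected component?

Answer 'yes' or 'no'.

Initial components: {0,5,8} {1,2,3,4,6,7}
Adding edge (1,4): both already in same component {1,2,3,4,6,7}. No change.
New components: {0,5,8} {1,2,3,4,6,7}
Are 5 and 7 in the same component? no

Answer: no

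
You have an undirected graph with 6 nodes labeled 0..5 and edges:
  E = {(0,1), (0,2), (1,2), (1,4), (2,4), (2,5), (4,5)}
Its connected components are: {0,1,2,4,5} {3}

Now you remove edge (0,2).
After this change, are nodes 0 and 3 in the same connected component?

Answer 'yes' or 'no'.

Answer: no

Derivation:
Initial components: {0,1,2,4,5} {3}
Removing edge (0,2): not a bridge — component count unchanged at 2.
New components: {0,1,2,4,5} {3}
Are 0 and 3 in the same component? no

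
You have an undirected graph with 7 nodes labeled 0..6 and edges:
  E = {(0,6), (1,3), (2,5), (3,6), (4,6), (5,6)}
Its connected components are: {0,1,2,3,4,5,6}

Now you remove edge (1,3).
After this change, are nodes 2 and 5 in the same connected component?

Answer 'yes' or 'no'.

Initial components: {0,1,2,3,4,5,6}
Removing edge (1,3): it was a bridge — component count 1 -> 2.
New components: {0,2,3,4,5,6} {1}
Are 2 and 5 in the same component? yes

Answer: yes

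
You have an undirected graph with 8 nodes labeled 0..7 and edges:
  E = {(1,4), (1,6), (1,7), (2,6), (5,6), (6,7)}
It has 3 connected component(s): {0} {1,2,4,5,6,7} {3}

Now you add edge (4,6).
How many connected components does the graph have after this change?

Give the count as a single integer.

Answer: 3

Derivation:
Initial component count: 3
Add (4,6): endpoints already in same component. Count unchanged: 3.
New component count: 3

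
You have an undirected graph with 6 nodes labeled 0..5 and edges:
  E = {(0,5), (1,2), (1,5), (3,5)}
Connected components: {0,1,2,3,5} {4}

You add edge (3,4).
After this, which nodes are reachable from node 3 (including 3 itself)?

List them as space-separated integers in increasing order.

Before: nodes reachable from 3: {0,1,2,3,5}
Adding (3,4): merges 3's component with another. Reachability grows.
After: nodes reachable from 3: {0,1,2,3,4,5}

Answer: 0 1 2 3 4 5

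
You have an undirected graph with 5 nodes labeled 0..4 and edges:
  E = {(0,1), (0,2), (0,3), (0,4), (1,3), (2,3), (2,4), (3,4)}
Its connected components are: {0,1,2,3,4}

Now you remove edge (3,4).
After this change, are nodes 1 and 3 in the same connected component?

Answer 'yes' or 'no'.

Initial components: {0,1,2,3,4}
Removing edge (3,4): not a bridge — component count unchanged at 1.
New components: {0,1,2,3,4}
Are 1 and 3 in the same component? yes

Answer: yes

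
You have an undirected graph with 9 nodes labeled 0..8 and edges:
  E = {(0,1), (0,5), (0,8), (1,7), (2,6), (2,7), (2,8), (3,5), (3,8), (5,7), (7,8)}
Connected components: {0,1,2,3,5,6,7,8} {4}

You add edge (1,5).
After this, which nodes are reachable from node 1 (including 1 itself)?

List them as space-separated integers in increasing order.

Before: nodes reachable from 1: {0,1,2,3,5,6,7,8}
Adding (1,5): both endpoints already in same component. Reachability from 1 unchanged.
After: nodes reachable from 1: {0,1,2,3,5,6,7,8}

Answer: 0 1 2 3 5 6 7 8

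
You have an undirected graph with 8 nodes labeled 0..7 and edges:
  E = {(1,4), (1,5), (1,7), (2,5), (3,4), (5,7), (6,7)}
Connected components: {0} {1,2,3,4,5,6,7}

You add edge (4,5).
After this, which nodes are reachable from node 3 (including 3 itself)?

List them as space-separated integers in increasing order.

Before: nodes reachable from 3: {1,2,3,4,5,6,7}
Adding (4,5): both endpoints already in same component. Reachability from 3 unchanged.
After: nodes reachable from 3: {1,2,3,4,5,6,7}

Answer: 1 2 3 4 5 6 7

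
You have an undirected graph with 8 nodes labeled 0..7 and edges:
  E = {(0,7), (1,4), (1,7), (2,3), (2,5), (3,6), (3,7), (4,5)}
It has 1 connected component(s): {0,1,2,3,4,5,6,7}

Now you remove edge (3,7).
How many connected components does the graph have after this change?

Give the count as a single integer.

Answer: 1

Derivation:
Initial component count: 1
Remove (3,7): not a bridge. Count unchanged: 1.
  After removal, components: {0,1,2,3,4,5,6,7}
New component count: 1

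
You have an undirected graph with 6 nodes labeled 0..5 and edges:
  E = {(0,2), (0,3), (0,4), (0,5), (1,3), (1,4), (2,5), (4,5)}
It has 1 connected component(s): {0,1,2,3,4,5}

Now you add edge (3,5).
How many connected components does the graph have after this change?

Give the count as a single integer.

Answer: 1

Derivation:
Initial component count: 1
Add (3,5): endpoints already in same component. Count unchanged: 1.
New component count: 1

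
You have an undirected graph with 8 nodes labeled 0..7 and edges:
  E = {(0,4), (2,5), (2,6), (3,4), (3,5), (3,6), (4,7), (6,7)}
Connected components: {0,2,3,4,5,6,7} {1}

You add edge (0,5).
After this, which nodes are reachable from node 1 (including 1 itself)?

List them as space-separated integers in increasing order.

Answer: 1

Derivation:
Before: nodes reachable from 1: {1}
Adding (0,5): both endpoints already in same component. Reachability from 1 unchanged.
After: nodes reachable from 1: {1}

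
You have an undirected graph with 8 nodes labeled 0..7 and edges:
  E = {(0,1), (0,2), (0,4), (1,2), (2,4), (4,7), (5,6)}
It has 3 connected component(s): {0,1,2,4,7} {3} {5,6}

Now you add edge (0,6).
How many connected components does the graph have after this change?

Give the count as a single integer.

Answer: 2

Derivation:
Initial component count: 3
Add (0,6): merges two components. Count decreases: 3 -> 2.
New component count: 2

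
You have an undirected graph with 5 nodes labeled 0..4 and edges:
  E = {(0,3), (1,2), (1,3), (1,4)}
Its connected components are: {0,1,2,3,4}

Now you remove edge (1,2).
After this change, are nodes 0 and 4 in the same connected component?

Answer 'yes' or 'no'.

Initial components: {0,1,2,3,4}
Removing edge (1,2): it was a bridge — component count 1 -> 2.
New components: {0,1,3,4} {2}
Are 0 and 4 in the same component? yes

Answer: yes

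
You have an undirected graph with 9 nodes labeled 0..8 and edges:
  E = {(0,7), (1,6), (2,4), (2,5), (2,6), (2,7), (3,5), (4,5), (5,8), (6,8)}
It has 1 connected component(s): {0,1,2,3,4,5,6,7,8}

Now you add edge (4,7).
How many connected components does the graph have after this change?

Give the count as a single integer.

Initial component count: 1
Add (4,7): endpoints already in same component. Count unchanged: 1.
New component count: 1

Answer: 1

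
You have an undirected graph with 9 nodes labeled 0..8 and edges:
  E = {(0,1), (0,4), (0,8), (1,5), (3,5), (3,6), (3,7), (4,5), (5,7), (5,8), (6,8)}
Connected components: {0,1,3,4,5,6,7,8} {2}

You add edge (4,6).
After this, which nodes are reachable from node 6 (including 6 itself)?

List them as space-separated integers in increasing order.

Before: nodes reachable from 6: {0,1,3,4,5,6,7,8}
Adding (4,6): both endpoints already in same component. Reachability from 6 unchanged.
After: nodes reachable from 6: {0,1,3,4,5,6,7,8}

Answer: 0 1 3 4 5 6 7 8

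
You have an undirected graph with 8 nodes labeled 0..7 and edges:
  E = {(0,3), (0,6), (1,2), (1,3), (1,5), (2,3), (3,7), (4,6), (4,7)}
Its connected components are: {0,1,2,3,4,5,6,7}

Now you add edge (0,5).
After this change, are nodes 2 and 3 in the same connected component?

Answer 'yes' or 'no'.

Initial components: {0,1,2,3,4,5,6,7}
Adding edge (0,5): both already in same component {0,1,2,3,4,5,6,7}. No change.
New components: {0,1,2,3,4,5,6,7}
Are 2 and 3 in the same component? yes

Answer: yes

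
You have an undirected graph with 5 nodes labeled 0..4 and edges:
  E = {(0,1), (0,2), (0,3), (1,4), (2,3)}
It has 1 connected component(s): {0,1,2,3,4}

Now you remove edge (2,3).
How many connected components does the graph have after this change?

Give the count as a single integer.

Answer: 1

Derivation:
Initial component count: 1
Remove (2,3): not a bridge. Count unchanged: 1.
  After removal, components: {0,1,2,3,4}
New component count: 1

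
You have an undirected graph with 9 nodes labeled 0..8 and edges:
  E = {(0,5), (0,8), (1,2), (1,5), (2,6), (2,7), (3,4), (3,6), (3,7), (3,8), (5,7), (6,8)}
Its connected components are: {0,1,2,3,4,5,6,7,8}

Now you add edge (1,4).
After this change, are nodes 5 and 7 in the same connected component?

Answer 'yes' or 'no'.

Answer: yes

Derivation:
Initial components: {0,1,2,3,4,5,6,7,8}
Adding edge (1,4): both already in same component {0,1,2,3,4,5,6,7,8}. No change.
New components: {0,1,2,3,4,5,6,7,8}
Are 5 and 7 in the same component? yes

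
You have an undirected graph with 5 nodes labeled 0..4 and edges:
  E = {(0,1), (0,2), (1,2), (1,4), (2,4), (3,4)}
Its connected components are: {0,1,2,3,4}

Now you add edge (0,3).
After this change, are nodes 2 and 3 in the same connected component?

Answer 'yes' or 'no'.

Answer: yes

Derivation:
Initial components: {0,1,2,3,4}
Adding edge (0,3): both already in same component {0,1,2,3,4}. No change.
New components: {0,1,2,3,4}
Are 2 and 3 in the same component? yes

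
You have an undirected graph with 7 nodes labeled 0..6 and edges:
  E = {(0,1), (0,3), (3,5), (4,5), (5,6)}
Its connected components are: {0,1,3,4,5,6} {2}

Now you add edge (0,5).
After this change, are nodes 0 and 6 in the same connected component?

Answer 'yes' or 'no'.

Answer: yes

Derivation:
Initial components: {0,1,3,4,5,6} {2}
Adding edge (0,5): both already in same component {0,1,3,4,5,6}. No change.
New components: {0,1,3,4,5,6} {2}
Are 0 and 6 in the same component? yes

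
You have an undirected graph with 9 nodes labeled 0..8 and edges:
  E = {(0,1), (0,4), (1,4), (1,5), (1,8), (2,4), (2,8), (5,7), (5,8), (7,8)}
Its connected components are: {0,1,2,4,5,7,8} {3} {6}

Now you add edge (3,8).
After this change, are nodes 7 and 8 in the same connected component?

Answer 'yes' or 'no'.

Answer: yes

Derivation:
Initial components: {0,1,2,4,5,7,8} {3} {6}
Adding edge (3,8): merges {3} and {0,1,2,4,5,7,8}.
New components: {0,1,2,3,4,5,7,8} {6}
Are 7 and 8 in the same component? yes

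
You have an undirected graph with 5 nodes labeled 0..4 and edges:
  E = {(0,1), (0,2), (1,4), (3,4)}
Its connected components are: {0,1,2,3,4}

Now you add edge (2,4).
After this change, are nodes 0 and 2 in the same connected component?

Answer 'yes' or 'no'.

Initial components: {0,1,2,3,4}
Adding edge (2,4): both already in same component {0,1,2,3,4}. No change.
New components: {0,1,2,3,4}
Are 0 and 2 in the same component? yes

Answer: yes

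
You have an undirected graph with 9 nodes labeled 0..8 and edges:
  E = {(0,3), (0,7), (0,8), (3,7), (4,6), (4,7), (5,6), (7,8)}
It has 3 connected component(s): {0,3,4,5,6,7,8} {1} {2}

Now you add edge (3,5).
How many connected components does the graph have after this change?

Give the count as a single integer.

Answer: 3

Derivation:
Initial component count: 3
Add (3,5): endpoints already in same component. Count unchanged: 3.
New component count: 3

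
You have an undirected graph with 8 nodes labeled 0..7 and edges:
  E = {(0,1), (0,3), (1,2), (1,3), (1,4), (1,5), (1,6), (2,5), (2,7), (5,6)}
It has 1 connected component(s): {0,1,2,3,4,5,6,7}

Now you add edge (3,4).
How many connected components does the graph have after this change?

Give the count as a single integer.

Answer: 1

Derivation:
Initial component count: 1
Add (3,4): endpoints already in same component. Count unchanged: 1.
New component count: 1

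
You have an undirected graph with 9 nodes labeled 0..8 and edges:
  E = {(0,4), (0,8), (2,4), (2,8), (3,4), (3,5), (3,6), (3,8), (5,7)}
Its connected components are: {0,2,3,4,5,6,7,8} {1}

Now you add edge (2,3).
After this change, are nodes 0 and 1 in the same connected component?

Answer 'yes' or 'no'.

Answer: no

Derivation:
Initial components: {0,2,3,4,5,6,7,8} {1}
Adding edge (2,3): both already in same component {0,2,3,4,5,6,7,8}. No change.
New components: {0,2,3,4,5,6,7,8} {1}
Are 0 and 1 in the same component? no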